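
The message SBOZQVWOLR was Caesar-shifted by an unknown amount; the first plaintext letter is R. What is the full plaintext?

From the crib: S(18)−R(17)=1, so the shift is 1.
Subtract 1 from each ciphertext letter:
S(18): 18−1=17 → R
B(1): 1−1=0 → A
O(14): 14−1=13 → N
Z(25): 25−1=24 → Y
Q(16): 16−1=15 → P
V(21): 21−1=20 → U
W(22): 22−1=21 → V
O(14): 14−1=13 → N
L(11): 11−1=10 → K
R(17): 17−1=16 → Q

RANYPUVNKQ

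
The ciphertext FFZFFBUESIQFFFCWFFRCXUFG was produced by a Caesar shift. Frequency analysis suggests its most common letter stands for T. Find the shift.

12

The most frequent ciphertext letter is F (appears 10 times).
F is position 5; T is position 19.
Shift = -14≡12.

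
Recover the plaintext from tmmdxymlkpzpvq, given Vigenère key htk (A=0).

mtcweofsaigfox

Repeat the key across the ciphertext: htkhtkhtkhtkht
t(19)−h(7): 12 → m
m(12)−t(19): -7≡19 → t
m(12)−k(10): 2 → c
d(3)−h(7): -4≡22 → w
x(23)−t(19): 4 → e
y(24)−k(10): 14 → o
m(12)−h(7): 5 → f
l(11)−t(19): -8≡18 → s
k(10)−k(10): 0 → a
p(15)−h(7): 8 → i
z(25)−t(19): 6 → g
p(15)−k(10): 5 → f
v(21)−h(7): 14 → o
q(16)−t(19): -3≡23 → x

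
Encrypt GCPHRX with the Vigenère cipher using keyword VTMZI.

BVBGZS

Repeat the key across the message: VTMZIV
G(6)+V(21): 27≡1 → B
C(2)+T(19): 21 → V
P(15)+M(12): 27≡1 → B
H(7)+Z(25): 32≡6 → G
R(17)+I(8): 25 → Z
X(23)+V(21): 44≡18 → S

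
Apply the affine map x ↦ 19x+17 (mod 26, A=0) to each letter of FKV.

F(5): 19·5+17=112≡8 → I
K(10): 19·10+17=207≡25 → Z
V(21): 19·21+17=416≡0 → A

IZA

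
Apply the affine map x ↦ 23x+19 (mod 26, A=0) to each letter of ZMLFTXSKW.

WJMEOCRPF

Z(25): 23·25+19=594≡22 → W
M(12): 23·12+19=295≡9 → J
L(11): 23·11+19=272≡12 → M
F(5): 23·5+19=134≡4 → E
T(19): 23·19+19=456≡14 → O
X(23): 23·23+19=548≡2 → C
S(18): 23·18+19=433≡17 → R
K(10): 23·10+19=249≡15 → P
W(22): 23·22+19=525≡5 → F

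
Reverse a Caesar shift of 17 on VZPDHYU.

V(21): 21−17=4 → E
Z(25): 25−17=8 → I
P(15): 15−17=-2≡24 → Y
D(3): 3−17=-14≡12 → M
H(7): 7−17=-10≡16 → Q
Y(24): 24−17=7 → H
U(20): 20−17=3 → D

EIYMQHD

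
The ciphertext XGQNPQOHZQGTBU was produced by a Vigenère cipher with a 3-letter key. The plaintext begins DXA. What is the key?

Subtract each crib letter from the matching ciphertext letter (mod 26):
X(23)−D(3)=20 → U
G(6)−X(23)=-17≡9 → J
Q(16)−A(0)=16 → Q

UJQ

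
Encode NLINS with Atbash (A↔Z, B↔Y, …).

MORMH

N(13) → M(12)
L(11) → O(14)
I(8) → R(17)
N(13) → M(12)
S(18) → H(7)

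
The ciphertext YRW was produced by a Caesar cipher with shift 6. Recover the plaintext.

SLQ

Y(24): 24−6=18 → S
R(17): 17−6=11 → L
W(22): 22−6=16 → Q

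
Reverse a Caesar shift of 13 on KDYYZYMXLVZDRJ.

K(10): 10−13=-3≡23 → X
D(3): 3−13=-10≡16 → Q
Y(24): 24−13=11 → L
Y(24): 24−13=11 → L
Z(25): 25−13=12 → M
Y(24): 24−13=11 → L
M(12): 12−13=-1≡25 → Z
X(23): 23−13=10 → K
L(11): 11−13=-2≡24 → Y
V(21): 21−13=8 → I
Z(25): 25−13=12 → M
D(3): 3−13=-10≡16 → Q
R(17): 17−13=4 → E
J(9): 9−13=-4≡22 → W

XQLLMLZKYIMQEW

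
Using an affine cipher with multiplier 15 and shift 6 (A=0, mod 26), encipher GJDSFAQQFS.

SLZQDGMMDQ

G(6): 15·6+6=96≡18 → S
J(9): 15·9+6=141≡11 → L
D(3): 15·3+6=51≡25 → Z
S(18): 15·18+6=276≡16 → Q
F(5): 15·5+6=81≡3 → D
A(0): 15·0+6=6 → G
Q(16): 15·16+6=246≡12 → M
Q(16): 15·16+6=246≡12 → M
F(5): 15·5+6=81≡3 → D
S(18): 15·18+6=276≡16 → Q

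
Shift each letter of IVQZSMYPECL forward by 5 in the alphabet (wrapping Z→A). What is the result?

NAVEXRDUJHQ

I(8): 8+5=13 → N
V(21): 21+5=26≡0 → A
Q(16): 16+5=21 → V
Z(25): 25+5=30≡4 → E
S(18): 18+5=23 → X
M(12): 12+5=17 → R
Y(24): 24+5=29≡3 → D
P(15): 15+5=20 → U
E(4): 4+5=9 → J
C(2): 2+5=7 → H
L(11): 11+5=16 → Q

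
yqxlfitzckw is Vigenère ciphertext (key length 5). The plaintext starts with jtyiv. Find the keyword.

pxzdk

Subtract each crib letter from the matching ciphertext letter (mod 26):
y(24)−j(9)=15 → p
q(16)−t(19)=-3≡23 → x
x(23)−y(24)=-1≡25 → z
l(11)−i(8)=3 → d
f(5)−v(21)=-16≡10 → k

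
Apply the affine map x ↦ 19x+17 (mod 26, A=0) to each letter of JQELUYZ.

J(9): 19·9+17=188≡6 → G
Q(16): 19·16+17=321≡9 → J
E(4): 19·4+17=93≡15 → P
L(11): 19·11+17=226≡18 → S
U(20): 19·20+17=397≡7 → H
Y(24): 19·24+17=473≡5 → F
Z(25): 19·25+17=492≡24 → Y

GJPSHFY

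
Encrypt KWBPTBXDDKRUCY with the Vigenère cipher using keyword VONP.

FKOEOPKSYYEJXM

Repeat the key across the message: VONPVONPVONPVO
K(10)+V(21): 31≡5 → F
W(22)+O(14): 36≡10 → K
B(1)+N(13): 14 → O
P(15)+P(15): 30≡4 → E
T(19)+V(21): 40≡14 → O
B(1)+O(14): 15 → P
X(23)+N(13): 36≡10 → K
D(3)+P(15): 18 → S
D(3)+V(21): 24 → Y
K(10)+O(14): 24 → Y
R(17)+N(13): 30≡4 → E
U(20)+P(15): 35≡9 → J
C(2)+V(21): 23 → X
Y(24)+O(14): 38≡12 → M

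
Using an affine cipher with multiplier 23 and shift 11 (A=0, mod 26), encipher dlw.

d(3): 23·3+11=80≡2 → c
l(11): 23·11+11=264≡4 → e
w(22): 23·22+11=517≡23 → x

cex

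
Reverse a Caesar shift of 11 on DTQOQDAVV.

SIFDFSPKK

D(3): 3−11=-8≡18 → S
T(19): 19−11=8 → I
Q(16): 16−11=5 → F
O(14): 14−11=3 → D
Q(16): 16−11=5 → F
D(3): 3−11=-8≡18 → S
A(0): 0−11=-11≡15 → P
V(21): 21−11=10 → K
V(21): 21−11=10 → K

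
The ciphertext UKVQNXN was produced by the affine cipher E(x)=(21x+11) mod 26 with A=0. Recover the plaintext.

The inverse of 21 mod 26 is 5, since 21·5=105≡1. Apply D(y)=5·(y−11) mod 26:
U(20): 5·(20−11)=45≡19 → T
K(10): 5·(10−11)=-5≡21 → V
V(21): 5·(21−11)=50≡24 → Y
Q(16): 5·(16−11)=25 → Z
N(13): 5·(13−11)=10 → K
X(23): 5·(23−11)=60≡8 → I
N(13): 5·(13−11)=10 → K

TVYZKIK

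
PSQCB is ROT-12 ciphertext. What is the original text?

P(15): 15−12=3 → D
S(18): 18−12=6 → G
Q(16): 16−12=4 → E
C(2): 2−12=-10≡16 → Q
B(1): 1−12=-11≡15 → P

DGEQP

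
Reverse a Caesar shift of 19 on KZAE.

K(10): 10−19=-9≡17 → R
Z(25): 25−19=6 → G
A(0): 0−19=-19≡7 → H
E(4): 4−19=-15≡11 → L

RGHL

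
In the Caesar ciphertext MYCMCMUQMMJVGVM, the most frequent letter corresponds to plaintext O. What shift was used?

The most frequent ciphertext letter is M (appears 6 times).
M is position 12; O is position 14.
Shift = -2≡24.

24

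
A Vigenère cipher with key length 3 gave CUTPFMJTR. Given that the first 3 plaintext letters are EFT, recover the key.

YPA

Subtract each crib letter from the matching ciphertext letter (mod 26):
C(2)−E(4)=-2≡24 → Y
U(20)−F(5)=15 → P
T(19)−T(19)=0 → A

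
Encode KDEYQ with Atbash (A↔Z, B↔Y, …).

PWVBJ

K(10) → P(15)
D(3) → W(22)
E(4) → V(21)
Y(24) → B(1)
Q(16) → J(9)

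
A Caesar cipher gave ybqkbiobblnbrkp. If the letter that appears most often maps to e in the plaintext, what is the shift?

The most frequent ciphertext letter is b (appears 5 times).
b is position 1; e is position 4.
Shift = -3≡23.

23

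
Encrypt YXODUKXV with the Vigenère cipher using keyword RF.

PCFILPOA

Repeat the key across the message: RFRFRFRF
Y(24)+R(17): 41≡15 → P
X(23)+F(5): 28≡2 → C
O(14)+R(17): 31≡5 → F
D(3)+F(5): 8 → I
U(20)+R(17): 37≡11 → L
K(10)+F(5): 15 → P
X(23)+R(17): 40≡14 → O
V(21)+F(5): 26≡0 → A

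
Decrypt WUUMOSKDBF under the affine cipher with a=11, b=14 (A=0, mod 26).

The inverse of 11 mod 26 is 19, since 11·19=209≡1. Apply D(y)=19·(y−14) mod 26:
W(22): 19·(22−14)=152≡22 → W
U(20): 19·(20−14)=114≡10 → K
U(20): 19·(20−14)=114≡10 → K
M(12): 19·(12−14)=-38≡14 → O
O(14): 19·(14−14)=0 → A
S(18): 19·(18−14)=76≡24 → Y
K(10): 19·(10−14)=-76≡2 → C
D(3): 19·(3−14)=-209≡25 → Z
B(1): 19·(1−14)=-247≡13 → N
F(5): 19·(5−14)=-171≡11 → L

WKKOAYCZNL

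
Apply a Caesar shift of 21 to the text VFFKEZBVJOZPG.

V(21): 21+21=42≡16 → Q
F(5): 5+21=26≡0 → A
F(5): 5+21=26≡0 → A
K(10): 10+21=31≡5 → F
E(4): 4+21=25 → Z
Z(25): 25+21=46≡20 → U
B(1): 1+21=22 → W
V(21): 21+21=42≡16 → Q
J(9): 9+21=30≡4 → E
O(14): 14+21=35≡9 → J
Z(25): 25+21=46≡20 → U
P(15): 15+21=36≡10 → K
G(6): 6+21=27≡1 → B

QAAFZUWQEJUKB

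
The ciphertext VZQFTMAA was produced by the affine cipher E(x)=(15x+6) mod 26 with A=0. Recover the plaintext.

The inverse of 15 mod 26 is 7, since 15·7=105≡1. Apply D(y)=7·(y−6) mod 26:
V(21): 7·(21−6)=105≡1 → B
Z(25): 7·(25−6)=133≡3 → D
Q(16): 7·(16−6)=70≡18 → S
F(5): 7·(5−6)=-7≡19 → T
T(19): 7·(19−6)=91≡13 → N
M(12): 7·(12−6)=42≡16 → Q
A(0): 7·(0−6)=-42≡10 → K
A(0): 7·(0−6)=-42≡10 → K

BDSTNQKK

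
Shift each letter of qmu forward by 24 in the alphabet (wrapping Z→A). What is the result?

q(16): 16+24=40≡14 → o
m(12): 12+24=36≡10 → k
u(20): 20+24=44≡18 → s

oks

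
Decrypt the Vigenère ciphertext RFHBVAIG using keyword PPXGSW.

CQKVDETR

Repeat the key across the ciphertext: PPXGSWPP
R(17)−P(15): 2 → C
F(5)−P(15): -10≡16 → Q
H(7)−X(23): -16≡10 → K
B(1)−G(6): -5≡21 → V
V(21)−S(18): 3 → D
A(0)−W(22): -22≡4 → E
I(8)−P(15): -7≡19 → T
G(6)−P(15): -9≡17 → R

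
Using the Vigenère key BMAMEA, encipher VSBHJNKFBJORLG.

WEBTNNLRBVSRMS

Repeat the key across the message: BMAMEABMAMEABM
V(21)+B(1): 22 → W
S(18)+M(12): 30≡4 → E
B(1)+A(0): 1 → B
H(7)+M(12): 19 → T
J(9)+E(4): 13 → N
N(13)+A(0): 13 → N
K(10)+B(1): 11 → L
F(5)+M(12): 17 → R
B(1)+A(0): 1 → B
J(9)+M(12): 21 → V
O(14)+E(4): 18 → S
R(17)+A(0): 17 → R
L(11)+B(1): 12 → M
G(6)+M(12): 18 → S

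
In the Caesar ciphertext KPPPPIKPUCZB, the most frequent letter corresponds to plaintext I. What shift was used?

The most frequent ciphertext letter is P (appears 5 times).
P is position 15; I is position 8.
Shift = 7.

7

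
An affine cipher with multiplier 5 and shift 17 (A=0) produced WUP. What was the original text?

The inverse of 5 mod 26 is 21, since 5·21=105≡1. Apply D(y)=21·(y−17) mod 26:
W(22): 21·(22−17)=105≡1 → B
U(20): 21·(20−17)=63≡11 → L
P(15): 21·(15−17)=-42≡10 → K

BLK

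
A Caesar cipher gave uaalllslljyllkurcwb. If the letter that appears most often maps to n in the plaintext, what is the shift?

The most frequent ciphertext letter is l (appears 7 times).
l is position 11; n is position 13.
Shift = -2≡24.

24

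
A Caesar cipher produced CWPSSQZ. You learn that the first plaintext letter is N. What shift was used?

15

From the crib: C(2)−N(13)=-11≡15, so the shift is 15.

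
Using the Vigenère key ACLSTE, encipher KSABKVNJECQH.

KULTDZNLPUJL

Repeat the key across the message: ACLSTEACLSTE
K(10)+A(0): 10 → K
S(18)+C(2): 20 → U
A(0)+L(11): 11 → L
B(1)+S(18): 19 → T
K(10)+T(19): 29≡3 → D
V(21)+E(4): 25 → Z
N(13)+A(0): 13 → N
J(9)+C(2): 11 → L
E(4)+L(11): 15 → P
C(2)+S(18): 20 → U
Q(16)+T(19): 35≡9 → J
H(7)+E(4): 11 → L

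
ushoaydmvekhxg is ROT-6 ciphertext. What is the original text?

ombiusxgpyebra

u(20): 20−6=14 → o
s(18): 18−6=12 → m
h(7): 7−6=1 → b
o(14): 14−6=8 → i
a(0): 0−6=-6≡20 → u
y(24): 24−6=18 → s
d(3): 3−6=-3≡23 → x
m(12): 12−6=6 → g
v(21): 21−6=15 → p
e(4): 4−6=-2≡24 → y
k(10): 10−6=4 → e
h(7): 7−6=1 → b
x(23): 23−6=17 → r
g(6): 6−6=0 → a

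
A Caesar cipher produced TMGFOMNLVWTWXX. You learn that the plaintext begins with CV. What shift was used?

17

From the crib: T(19)−C(2)=17, so the shift is 17.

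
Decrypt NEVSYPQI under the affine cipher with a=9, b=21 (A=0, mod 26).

The inverse of 9 mod 26 is 3, since 9·3=27≡1. Apply D(y)=3·(y−21) mod 26:
N(13): 3·(13−21)=-24≡2 → C
E(4): 3·(4−21)=-51≡1 → B
V(21): 3·(21−21)=0 → A
S(18): 3·(18−21)=-9≡17 → R
Y(24): 3·(24−21)=9 → J
P(15): 3·(15−21)=-18≡8 → I
Q(16): 3·(16−21)=-15≡11 → L
I(8): 3·(8−21)=-39≡13 → N

CBARJILN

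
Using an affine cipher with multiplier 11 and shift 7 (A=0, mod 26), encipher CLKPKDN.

DYNQNOU

C(2): 11·2+7=29≡3 → D
L(11): 11·11+7=128≡24 → Y
K(10): 11·10+7=117≡13 → N
P(15): 11·15+7=172≡16 → Q
K(10): 11·10+7=117≡13 → N
D(3): 11·3+7=40≡14 → O
N(13): 11·13+7=150≡20 → U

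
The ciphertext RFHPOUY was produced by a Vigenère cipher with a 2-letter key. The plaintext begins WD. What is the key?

Subtract each crib letter from the matching ciphertext letter (mod 26):
R(17)−W(22)=-5≡21 → V
F(5)−D(3)=2 → C

VC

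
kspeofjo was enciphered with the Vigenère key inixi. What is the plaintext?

Repeat the key across the ciphertext: inixiini
k(10)−i(8): 2 → c
s(18)−n(13): 5 → f
p(15)−i(8): 7 → h
e(4)−x(23): -19≡7 → h
o(14)−i(8): 6 → g
f(5)−i(8): -3≡23 → x
j(9)−n(13): -4≡22 → w
o(14)−i(8): 6 → g

cfhhgxwg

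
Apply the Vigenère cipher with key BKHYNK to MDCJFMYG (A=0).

Repeat the key across the message: BKHYNKBK
M(12)+B(1): 13 → N
D(3)+K(10): 13 → N
C(2)+H(7): 9 → J
J(9)+Y(24): 33≡7 → H
F(5)+N(13): 18 → S
M(12)+K(10): 22 → W
Y(24)+B(1): 25 → Z
G(6)+K(10): 16 → Q

NNJHSWZQ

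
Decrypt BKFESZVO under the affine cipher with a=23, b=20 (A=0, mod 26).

The inverse of 23 mod 26 is 17, since 23·17=391≡1. Apply D(y)=17·(y−20) mod 26:
B(1): 17·(1−20)=-323≡15 → P
K(10): 17·(10−20)=-170≡12 → M
F(5): 17·(5−20)=-255≡5 → F
E(4): 17·(4−20)=-272≡14 → O
S(18): 17·(18−20)=-34≡18 → S
Z(25): 17·(25−20)=85≡7 → H
V(21): 17·(21−20)=17 → R
O(14): 17·(14−20)=-102≡2 → C

PMFOSHRC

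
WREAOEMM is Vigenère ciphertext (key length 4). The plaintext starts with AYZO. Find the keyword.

WTFM

Subtract each crib letter from the matching ciphertext letter (mod 26):
W(22)−A(0)=22 → W
R(17)−Y(24)=-7≡19 → T
E(4)−Z(25)=-21≡5 → F
A(0)−O(14)=-14≡12 → M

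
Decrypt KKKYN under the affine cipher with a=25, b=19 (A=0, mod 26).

The inverse of 25 mod 26 is 25, since 25·25=625≡1. Apply D(y)=25·(y−19) mod 26:
K(10): 25·(10−19)=-225≡9 → J
K(10): 25·(10−19)=-225≡9 → J
K(10): 25·(10−19)=-225≡9 → J
Y(24): 25·(24−19)=125≡21 → V
N(13): 25·(13−19)=-150≡6 → G

JJJVG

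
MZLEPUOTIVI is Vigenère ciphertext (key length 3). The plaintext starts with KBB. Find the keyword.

Subtract each crib letter from the matching ciphertext letter (mod 26):
M(12)−K(10)=2 → C
Z(25)−B(1)=24 → Y
L(11)−B(1)=10 → K

CYK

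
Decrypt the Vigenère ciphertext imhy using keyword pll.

Repeat the key across the ciphertext: pllp
i(8)−p(15): -7≡19 → t
m(12)−l(11): 1 → b
h(7)−l(11): -4≡22 → w
y(24)−p(15): 9 → j

tbwj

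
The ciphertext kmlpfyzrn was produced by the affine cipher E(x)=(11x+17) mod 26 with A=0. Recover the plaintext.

The inverse of 11 mod 26 is 19, since 11·19=209≡1. Apply D(y)=19·(y−17) mod 26:
k(10): 19·(10−17)=-133≡23 → x
m(12): 19·(12−17)=-95≡9 → j
l(11): 19·(11−17)=-114≡16 → q
p(15): 19·(15−17)=-38≡14 → o
f(5): 19·(5−17)=-228≡6 → g
y(24): 19·(24−17)=133≡3 → d
z(25): 19·(25−17)=152≡22 → w
r(17): 19·(17−17)=0 → a
n(13): 19·(13−17)=-76≡2 → c

xjqogdwac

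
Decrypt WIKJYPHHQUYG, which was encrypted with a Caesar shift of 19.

W(22): 22−19=3 → D
I(8): 8−19=-11≡15 → P
K(10): 10−19=-9≡17 → R
J(9): 9−19=-10≡16 → Q
Y(24): 24−19=5 → F
P(15): 15−19=-4≡22 → W
H(7): 7−19=-12≡14 → O
H(7): 7−19=-12≡14 → O
Q(16): 16−19=-3≡23 → X
U(20): 20−19=1 → B
Y(24): 24−19=5 → F
G(6): 6−19=-13≡13 → N

DPRQFWOOXBFN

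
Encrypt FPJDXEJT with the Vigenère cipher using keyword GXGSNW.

LMPVKAPQ

Repeat the key across the message: GXGSNWGX
F(5)+G(6): 11 → L
P(15)+X(23): 38≡12 → M
J(9)+G(6): 15 → P
D(3)+S(18): 21 → V
X(23)+N(13): 36≡10 → K
E(4)+W(22): 26≡0 → A
J(9)+G(6): 15 → P
T(19)+X(23): 42≡16 → Q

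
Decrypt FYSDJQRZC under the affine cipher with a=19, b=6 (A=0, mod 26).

The inverse of 19 mod 26 is 11, since 19·11=209≡1. Apply D(y)=11·(y−6) mod 26:
F(5): 11·(5−6)=-11≡15 → P
Y(24): 11·(24−6)=198≡16 → Q
S(18): 11·(18−6)=132≡2 → C
D(3): 11·(3−6)=-33≡19 → T
J(9): 11·(9−6)=33≡7 → H
Q(16): 11·(16−6)=110≡6 → G
R(17): 11·(17−6)=121≡17 → R
Z(25): 11·(25−6)=209≡1 → B
C(2): 11·(2−6)=-44≡8 → I

PQCTHGRBI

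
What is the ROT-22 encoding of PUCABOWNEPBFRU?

P(15): 15+22=37≡11 → L
U(20): 20+22=42≡16 → Q
C(2): 2+22=24 → Y
A(0): 0+22=22 → W
B(1): 1+22=23 → X
O(14): 14+22=36≡10 → K
W(22): 22+22=44≡18 → S
N(13): 13+22=35≡9 → J
E(4): 4+22=26≡0 → A
P(15): 15+22=37≡11 → L
B(1): 1+22=23 → X
F(5): 5+22=27≡1 → B
R(17): 17+22=39≡13 → N
U(20): 20+22=42≡16 → Q

LQYWXKSJALXBNQ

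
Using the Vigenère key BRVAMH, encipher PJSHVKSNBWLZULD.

Repeat the key across the message: BRVAMHBRVAMHBRV
P(15)+B(1): 16 → Q
J(9)+R(17): 26≡0 → A
S(18)+V(21): 39≡13 → N
H(7)+A(0): 7 → H
V(21)+M(12): 33≡7 → H
K(10)+H(7): 17 → R
S(18)+B(1): 19 → T
N(13)+R(17): 30≡4 → E
B(1)+V(21): 22 → W
W(22)+A(0): 22 → W
L(11)+M(12): 23 → X
Z(25)+H(7): 32≡6 → G
U(20)+B(1): 21 → V
L(11)+R(17): 28≡2 → C
D(3)+V(21): 24 → Y

QANHHRTEWWXGVCY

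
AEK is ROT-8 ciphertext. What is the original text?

A(0): 0−8=-8≡18 → S
E(4): 4−8=-4≡22 → W
K(10): 10−8=2 → C

SWC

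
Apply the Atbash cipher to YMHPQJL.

BNSKJQO

Y(24) → B(1)
M(12) → N(13)
H(7) → S(18)
P(15) → K(10)
Q(16) → J(9)
J(9) → Q(16)
L(11) → O(14)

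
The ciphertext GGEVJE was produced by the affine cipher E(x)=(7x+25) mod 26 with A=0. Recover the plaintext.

BBXSUX

The inverse of 7 mod 26 is 15, since 7·15=105≡1. Apply D(y)=15·(y−25) mod 26:
G(6): 15·(6−25)=-285≡1 → B
G(6): 15·(6−25)=-285≡1 → B
E(4): 15·(4−25)=-315≡23 → X
V(21): 15·(21−25)=-60≡18 → S
J(9): 15·(9−25)=-240≡20 → U
E(4): 15·(4−25)=-315≡23 → X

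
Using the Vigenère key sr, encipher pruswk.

himjob

Repeat the key across the message: srsrsr
p(15)+s(18): 33≡7 → h
r(17)+r(17): 34≡8 → i
u(20)+s(18): 38≡12 → m
s(18)+r(17): 35≡9 → j
w(22)+s(18): 40≡14 → o
k(10)+r(17): 27≡1 → b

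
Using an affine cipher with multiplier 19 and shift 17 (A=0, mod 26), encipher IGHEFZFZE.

I(8): 19·8+17=169≡13 → N
G(6): 19·6+17=131≡1 → B
H(7): 19·7+17=150≡20 → U
E(4): 19·4+17=93≡15 → P
F(5): 19·5+17=112≡8 → I
Z(25): 19·25+17=492≡24 → Y
F(5): 19·5+17=112≡8 → I
Z(25): 19·25+17=492≡24 → Y
E(4): 19·4+17=93≡15 → P

NBUPIYIYP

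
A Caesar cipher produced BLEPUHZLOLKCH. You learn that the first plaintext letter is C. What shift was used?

25

From the crib: B(1)−C(2)=-1≡25, so the shift is 25.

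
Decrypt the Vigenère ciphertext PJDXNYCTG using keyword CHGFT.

NCXSUWVNB

Repeat the key across the ciphertext: CHGFTCHGF
P(15)−C(2): 13 → N
J(9)−H(7): 2 → C
D(3)−G(6): -3≡23 → X
X(23)−F(5): 18 → S
N(13)−T(19): -6≡20 → U
Y(24)−C(2): 22 → W
C(2)−H(7): -5≡21 → V
T(19)−G(6): 13 → N
G(6)−F(5): 1 → B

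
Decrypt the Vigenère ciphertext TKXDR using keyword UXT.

Repeat the key across the ciphertext: UXTUX
T(19)−U(20): -1≡25 → Z
K(10)−X(23): -13≡13 → N
X(23)−T(19): 4 → E
D(3)−U(20): -17≡9 → J
R(17)−X(23): -6≡20 → U

ZNEJU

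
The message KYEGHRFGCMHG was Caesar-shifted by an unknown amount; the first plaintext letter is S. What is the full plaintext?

From the crib: K(10)−S(18)=-8≡18, so the shift is 18.
Subtract 18 from each ciphertext letter:
K(10): 10−18=-8≡18 → S
Y(24): 24−18=6 → G
E(4): 4−18=-14≡12 → M
G(6): 6−18=-12≡14 → O
H(7): 7−18=-11≡15 → P
R(17): 17−18=-1≡25 → Z
F(5): 5−18=-13≡13 → N
G(6): 6−18=-12≡14 → O
C(2): 2−18=-16≡10 → K
M(12): 12−18=-6≡20 → U
H(7): 7−18=-11≡15 → P
G(6): 6−18=-12≡14 → O

SGMOPZNOKUPO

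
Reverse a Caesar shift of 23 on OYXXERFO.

O(14): 14−23=-9≡17 → R
Y(24): 24−23=1 → B
X(23): 23−23=0 → A
X(23): 23−23=0 → A
E(4): 4−23=-19≡7 → H
R(17): 17−23=-6≡20 → U
F(5): 5−23=-18≡8 → I
O(14): 14−23=-9≡17 → R

RBAAHUIR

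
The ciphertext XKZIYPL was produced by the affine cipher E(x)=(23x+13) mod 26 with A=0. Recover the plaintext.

The inverse of 23 mod 26 is 17, since 23·17=391≡1. Apply D(y)=17·(y−13) mod 26:
X(23): 17·(23−13)=170≡14 → O
K(10): 17·(10−13)=-51≡1 → B
Z(25): 17·(25−13)=204≡22 → W
I(8): 17·(8−13)=-85≡19 → T
Y(24): 17·(24−13)=187≡5 → F
P(15): 17·(15−13)=34≡8 → I
L(11): 17·(11−13)=-34≡18 → S

OBWTFIS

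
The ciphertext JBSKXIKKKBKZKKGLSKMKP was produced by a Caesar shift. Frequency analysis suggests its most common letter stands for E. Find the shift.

6

The most frequent ciphertext letter is K (appears 9 times).
K is position 10; E is position 4.
Shift = 6.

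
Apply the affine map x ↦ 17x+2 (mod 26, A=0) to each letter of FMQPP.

F(5): 17·5+2=87≡9 → J
M(12): 17·12+2=206≡24 → Y
Q(16): 17·16+2=274≡14 → O
P(15): 17·15+2=257≡23 → X
P(15): 17·15+2=257≡23 → X

JYOXX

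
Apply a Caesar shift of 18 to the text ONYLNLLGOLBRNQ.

O(14): 14+18=32≡6 → G
N(13): 13+18=31≡5 → F
Y(24): 24+18=42≡16 → Q
L(11): 11+18=29≡3 → D
N(13): 13+18=31≡5 → F
L(11): 11+18=29≡3 → D
L(11): 11+18=29≡3 → D
G(6): 6+18=24 → Y
O(14): 14+18=32≡6 → G
L(11): 11+18=29≡3 → D
B(1): 1+18=19 → T
R(17): 17+18=35≡9 → J
N(13): 13+18=31≡5 → F
Q(16): 16+18=34≡8 → I

GFQDFDDYGDTJFI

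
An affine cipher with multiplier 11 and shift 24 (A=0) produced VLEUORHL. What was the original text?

The inverse of 11 mod 26 is 19, since 11·19=209≡1. Apply D(y)=19·(y−24) mod 26:
V(21): 19·(21−24)=-57≡21 → V
L(11): 19·(11−24)=-247≡13 → N
E(4): 19·(4−24)=-380≡10 → K
U(20): 19·(20−24)=-76≡2 → C
O(14): 19·(14−24)=-190≡18 → S
R(17): 19·(17−24)=-133≡23 → X
H(7): 19·(7−24)=-323≡15 → P
L(11): 19·(11−24)=-247≡13 → N

VNKCSXPN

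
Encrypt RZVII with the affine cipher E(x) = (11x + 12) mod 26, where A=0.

RBJWW

R(17): 11·17+12=199≡17 → R
Z(25): 11·25+12=287≡1 → B
V(21): 11·21+12=243≡9 → J
I(8): 11·8+12=100≡22 → W
I(8): 11·8+12=100≡22 → W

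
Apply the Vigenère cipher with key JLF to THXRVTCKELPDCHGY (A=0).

Repeat the key across the message: JLFJLFJLFJLFJLFJ
T(19)+J(9): 28≡2 → C
H(7)+L(11): 18 → S
X(23)+F(5): 28≡2 → C
R(17)+J(9): 26≡0 → A
V(21)+L(11): 32≡6 → G
T(19)+F(5): 24 → Y
C(2)+J(9): 11 → L
K(10)+L(11): 21 → V
E(4)+F(5): 9 → J
L(11)+J(9): 20 → U
P(15)+L(11): 26≡0 → A
D(3)+F(5): 8 → I
C(2)+J(9): 11 → L
H(7)+L(11): 18 → S
G(6)+F(5): 11 → L
Y(24)+J(9): 33≡7 → H

CSCAGYLVJUAILSLH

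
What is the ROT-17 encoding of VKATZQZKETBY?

MBRKQHQBVKSP

V(21): 21+17=38≡12 → M
K(10): 10+17=27≡1 → B
A(0): 0+17=17 → R
T(19): 19+17=36≡10 → K
Z(25): 25+17=42≡16 → Q
Q(16): 16+17=33≡7 → H
Z(25): 25+17=42≡16 → Q
K(10): 10+17=27≡1 → B
E(4): 4+17=21 → V
T(19): 19+17=36≡10 → K
B(1): 1+17=18 → S
Y(24): 24+17=41≡15 → P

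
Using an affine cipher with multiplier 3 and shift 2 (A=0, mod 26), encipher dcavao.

licncs

d(3): 3·3+2=11 → l
c(2): 3·2+2=8 → i
a(0): 3·0+2=2 → c
v(21): 3·21+2=65≡13 → n
a(0): 3·0+2=2 → c
o(14): 3·14+2=44≡18 → s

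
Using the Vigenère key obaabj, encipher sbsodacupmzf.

gcsoejqvpmao

Repeat the key across the message: obaabjobaabj
s(18)+o(14): 32≡6 → g
b(1)+b(1): 2 → c
s(18)+a(0): 18 → s
o(14)+a(0): 14 → o
d(3)+b(1): 4 → e
a(0)+j(9): 9 → j
c(2)+o(14): 16 → q
u(20)+b(1): 21 → v
p(15)+a(0): 15 → p
m(12)+a(0): 12 → m
z(25)+b(1): 26≡0 → a
f(5)+j(9): 14 → o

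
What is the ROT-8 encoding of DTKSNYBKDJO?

LBSAVGJSLRW

D(3): 3+8=11 → L
T(19): 19+8=27≡1 → B
K(10): 10+8=18 → S
S(18): 18+8=26≡0 → A
N(13): 13+8=21 → V
Y(24): 24+8=32≡6 → G
B(1): 1+8=9 → J
K(10): 10+8=18 → S
D(3): 3+8=11 → L
J(9): 9+8=17 → R
O(14): 14+8=22 → W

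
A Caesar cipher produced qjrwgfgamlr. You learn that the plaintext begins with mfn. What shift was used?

From the crib: q(16)−m(12)=4, so the shift is 4.

4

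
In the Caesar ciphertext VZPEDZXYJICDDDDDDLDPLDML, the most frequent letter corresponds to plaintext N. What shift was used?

16

The most frequent ciphertext letter is D (appears 9 times).
D is position 3; N is position 13.
Shift = -10≡16.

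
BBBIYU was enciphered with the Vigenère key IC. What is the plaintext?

TZTGQS

Repeat the key across the ciphertext: ICICIC
B(1)−I(8): -7≡19 → T
B(1)−C(2): -1≡25 → Z
B(1)−I(8): -7≡19 → T
I(8)−C(2): 6 → G
Y(24)−I(8): 16 → Q
U(20)−C(2): 18 → S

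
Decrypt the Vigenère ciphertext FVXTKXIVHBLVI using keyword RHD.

Repeat the key across the ciphertext: RHDRHDRHDRHDR
F(5)−R(17): -12≡14 → O
V(21)−H(7): 14 → O
X(23)−D(3): 20 → U
T(19)−R(17): 2 → C
K(10)−H(7): 3 → D
X(23)−D(3): 20 → U
I(8)−R(17): -9≡17 → R
V(21)−H(7): 14 → O
H(7)−D(3): 4 → E
B(1)−R(17): -16≡10 → K
L(11)−H(7): 4 → E
V(21)−D(3): 18 → S
I(8)−R(17): -9≡17 → R

OOUCDUROEKESR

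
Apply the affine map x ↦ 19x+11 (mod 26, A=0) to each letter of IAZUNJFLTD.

I(8): 19·8+11=163≡7 → H
A(0): 19·0+11=11 → L
Z(25): 19·25+11=486≡18 → S
U(20): 19·20+11=391≡1 → B
N(13): 19·13+11=258≡24 → Y
J(9): 19·9+11=182≡0 → A
F(5): 19·5+11=106≡2 → C
L(11): 19·11+11=220≡12 → M
T(19): 19·19+11=372≡8 → I
D(3): 19·3+11=68≡16 → Q

HLSBYACMIQ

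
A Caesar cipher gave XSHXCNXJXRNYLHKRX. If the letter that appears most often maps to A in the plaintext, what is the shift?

23

The most frequent ciphertext letter is X (appears 5 times).
X is position 23; A is position 0.
Shift = 23.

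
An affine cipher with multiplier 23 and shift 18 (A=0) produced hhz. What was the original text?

The inverse of 23 mod 26 is 17, since 23·17=391≡1. Apply D(y)=17·(y−18) mod 26:
h(7): 17·(7−18)=-187≡21 → v
h(7): 17·(7−18)=-187≡21 → v
z(25): 17·(25−18)=119≡15 → p

vvp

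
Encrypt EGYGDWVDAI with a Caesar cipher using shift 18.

WYQYVONVSA

E(4): 4+18=22 → W
G(6): 6+18=24 → Y
Y(24): 24+18=42≡16 → Q
G(6): 6+18=24 → Y
D(3): 3+18=21 → V
W(22): 22+18=40≡14 → O
V(21): 21+18=39≡13 → N
D(3): 3+18=21 → V
A(0): 0+18=18 → S
I(8): 8+18=26≡0 → A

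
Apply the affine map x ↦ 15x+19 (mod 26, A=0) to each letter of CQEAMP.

C(2): 15·2+19=49≡23 → X
Q(16): 15·16+19=259≡25 → Z
E(4): 15·4+19=79≡1 → B
A(0): 15·0+19=19 → T
M(12): 15·12+19=199≡17 → R
P(15): 15·15+19=244≡10 → K

XZBTRK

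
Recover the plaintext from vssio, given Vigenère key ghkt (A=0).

plipi

Repeat the key across the ciphertext: ghktg
v(21)−g(6): 15 → p
s(18)−h(7): 11 → l
s(18)−k(10): 8 → i
i(8)−t(19): -11≡15 → p
o(14)−g(6): 8 → i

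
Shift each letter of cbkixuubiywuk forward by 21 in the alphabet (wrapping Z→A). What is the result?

c(2): 2+21=23 → x
b(1): 1+21=22 → w
k(10): 10+21=31≡5 → f
i(8): 8+21=29≡3 → d
x(23): 23+21=44≡18 → s
u(20): 20+21=41≡15 → p
u(20): 20+21=41≡15 → p
b(1): 1+21=22 → w
i(8): 8+21=29≡3 → d
y(24): 24+21=45≡19 → t
w(22): 22+21=43≡17 → r
u(20): 20+21=41≡15 → p
k(10): 10+21=31≡5 → f

xwfdsppwdtrpf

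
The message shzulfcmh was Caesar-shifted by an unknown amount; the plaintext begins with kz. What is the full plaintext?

kzrmdxuez

From the crib: s(18)−k(10)=8, so the shift is 8.
Subtract 8 from each ciphertext letter:
s(18): 18−8=10 → k
h(7): 7−8=-1≡25 → z
z(25): 25−8=17 → r
u(20): 20−8=12 → m
l(11): 11−8=3 → d
f(5): 5−8=-3≡23 → x
c(2): 2−8=-6≡20 → u
m(12): 12−8=4 → e
h(7): 7−8=-1≡25 → z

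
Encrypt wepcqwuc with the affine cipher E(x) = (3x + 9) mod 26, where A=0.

xvcpfxrp

w(22): 3·22+9=75≡23 → x
e(4): 3·4+9=21 → v
p(15): 3·15+9=54≡2 → c
c(2): 3·2+9=15 → p
q(16): 3·16+9=57≡5 → f
w(22): 3·22+9=75≡23 → x
u(20): 3·20+9=69≡17 → r
c(2): 3·2+9=15 → p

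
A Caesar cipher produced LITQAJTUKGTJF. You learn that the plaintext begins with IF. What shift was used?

From the crib: L(11)−I(8)=3, so the shift is 3.

3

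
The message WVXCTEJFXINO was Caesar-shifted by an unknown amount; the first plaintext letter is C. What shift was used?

20

From the crib: W(22)−C(2)=20, so the shift is 20.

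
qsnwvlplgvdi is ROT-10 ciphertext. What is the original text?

q(16): 16−10=6 → g
s(18): 18−10=8 → i
n(13): 13−10=3 → d
w(22): 22−10=12 → m
v(21): 21−10=11 → l
l(11): 11−10=1 → b
p(15): 15−10=5 → f
l(11): 11−10=1 → b
g(6): 6−10=-4≡22 → w
v(21): 21−10=11 → l
d(3): 3−10=-7≡19 → t
i(8): 8−10=-2≡24 → y

gidmlbfbwlty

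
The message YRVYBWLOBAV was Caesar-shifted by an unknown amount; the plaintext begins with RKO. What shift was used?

From the crib: Y(24)−R(17)=7, so the shift is 7.

7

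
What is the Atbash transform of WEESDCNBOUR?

DVVHWXMYLFI

W(22) → D(3)
E(4) → V(21)
E(4) → V(21)
S(18) → H(7)
D(3) → W(22)
C(2) → X(23)
N(13) → M(12)
B(1) → Y(24)
O(14) → L(11)
U(20) → F(5)
R(17) → I(8)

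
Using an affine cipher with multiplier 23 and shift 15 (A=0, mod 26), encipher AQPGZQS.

A(0): 23·0+15=15 → P
Q(16): 23·16+15=383≡19 → T
P(15): 23·15+15=360≡22 → W
G(6): 23·6+15=153≡23 → X
Z(25): 23·25+15=590≡18 → S
Q(16): 23·16+15=383≡19 → T
S(18): 23·18+15=429≡13 → N

PTWXSTN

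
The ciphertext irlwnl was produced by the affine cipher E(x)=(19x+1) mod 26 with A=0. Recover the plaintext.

The inverse of 19 mod 26 is 11, since 19·11=209≡1. Apply D(y)=11·(y−1) mod 26:
i(8): 11·(8−1)=77≡25 → z
r(17): 11·(17−1)=176≡20 → u
l(11): 11·(11−1)=110≡6 → g
w(22): 11·(22−1)=231≡23 → x
n(13): 11·(13−1)=132≡2 → c
l(11): 11·(11−1)=110≡6 → g

zugxcg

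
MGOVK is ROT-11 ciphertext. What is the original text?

M(12): 12−11=1 → B
G(6): 6−11=-5≡21 → V
O(14): 14−11=3 → D
V(21): 21−11=10 → K
K(10): 10−11=-1≡25 → Z

BVDKZ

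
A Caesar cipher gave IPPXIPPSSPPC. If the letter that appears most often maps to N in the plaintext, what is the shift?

2

The most frequent ciphertext letter is P (appears 6 times).
P is position 15; N is position 13.
Shift = 2.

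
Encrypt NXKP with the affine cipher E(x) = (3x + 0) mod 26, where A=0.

N(13): 3·13+0=39≡13 → N
X(23): 3·23+0=69≡17 → R
K(10): 3·10+0=30≡4 → E
P(15): 3·15+0=45≡19 → T

NRET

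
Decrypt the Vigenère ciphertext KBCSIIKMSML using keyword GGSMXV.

Repeat the key across the ciphertext: GGSMXVGGSMX
K(10)−G(6): 4 → E
B(1)−G(6): -5≡21 → V
C(2)−S(18): -16≡10 → K
S(18)−M(12): 6 → G
I(8)−X(23): -15≡11 → L
I(8)−V(21): -13≡13 → N
K(10)−G(6): 4 → E
M(12)−G(6): 6 → G
S(18)−S(18): 0 → A
M(12)−M(12): 0 → A
L(11)−X(23): -12≡14 → O

EVKGLNEGAAO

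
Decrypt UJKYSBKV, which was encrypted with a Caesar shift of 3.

U(20): 20−3=17 → R
J(9): 9−3=6 → G
K(10): 10−3=7 → H
Y(24): 24−3=21 → V
S(18): 18−3=15 → P
B(1): 1−3=-2≡24 → Y
K(10): 10−3=7 → H
V(21): 21−3=18 → S

RGHVPYHS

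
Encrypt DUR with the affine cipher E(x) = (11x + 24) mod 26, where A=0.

D(3): 11·3+24=57≡5 → F
U(20): 11·20+24=244≡10 → K
R(17): 11·17+24=211≡3 → D

FKD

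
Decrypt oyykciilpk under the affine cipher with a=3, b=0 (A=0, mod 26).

The inverse of 3 mod 26 is 9, since 3·9=27≡1. Apply D(y)=9·(y−0) mod 26:
o(14): 9·(14−0)=126≡22 → w
y(24): 9·(24−0)=216≡8 → i
y(24): 9·(24−0)=216≡8 → i
k(10): 9·(10−0)=90≡12 → m
c(2): 9·(2−0)=18 → s
i(8): 9·(8−0)=72≡20 → u
i(8): 9·(8−0)=72≡20 → u
l(11): 9·(11−0)=99≡21 → v
p(15): 9·(15−0)=135≡5 → f
k(10): 9·(10−0)=90≡12 → m

wiimsuuvfm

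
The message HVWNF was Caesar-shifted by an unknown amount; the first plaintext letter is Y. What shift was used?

From the crib: H(7)−Y(24)=-17≡9, so the shift is 9.

9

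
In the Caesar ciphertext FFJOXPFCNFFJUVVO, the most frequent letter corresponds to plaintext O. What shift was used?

The most frequent ciphertext letter is F (appears 5 times).
F is position 5; O is position 14.
Shift = -9≡17.

17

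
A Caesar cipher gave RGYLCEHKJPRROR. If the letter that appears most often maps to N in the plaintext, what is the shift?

The most frequent ciphertext letter is R (appears 4 times).
R is position 17; N is position 13.
Shift = 4.

4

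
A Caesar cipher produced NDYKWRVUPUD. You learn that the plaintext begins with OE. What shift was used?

25

From the crib: N(13)−O(14)=-1≡25, so the shift is 25.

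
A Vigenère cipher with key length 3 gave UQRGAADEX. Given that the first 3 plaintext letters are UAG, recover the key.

AQL

Subtract each crib letter from the matching ciphertext letter (mod 26):
U(20)−U(20)=0 → A
Q(16)−A(0)=16 → Q
R(17)−G(6)=11 → L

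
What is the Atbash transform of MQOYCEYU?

NJLBXVBF

M(12) → N(13)
Q(16) → J(9)
O(14) → L(11)
Y(24) → B(1)
C(2) → X(23)
E(4) → V(21)
Y(24) → B(1)
U(20) → F(5)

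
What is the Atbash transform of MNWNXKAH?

M(12) → N(13)
N(13) → M(12)
W(22) → D(3)
N(13) → M(12)
X(23) → C(2)
K(10) → P(15)
A(0) → Z(25)
H(7) → S(18)

NMDMCPZS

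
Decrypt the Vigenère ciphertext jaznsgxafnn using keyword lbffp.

Repeat the key across the ciphertext: lbffplbffpl
j(9)−l(11): -2≡24 → y
a(0)−b(1): -1≡25 → z
z(25)−f(5): 20 → u
n(13)−f(5): 8 → i
s(18)−p(15): 3 → d
g(6)−l(11): -5≡21 → v
x(23)−b(1): 22 → w
a(0)−f(5): -5≡21 → v
f(5)−f(5): 0 → a
n(13)−p(15): -2≡24 → y
n(13)−l(11): 2 → c

yzuidvwvayc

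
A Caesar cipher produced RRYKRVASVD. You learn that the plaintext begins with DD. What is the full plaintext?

DDKWDHMEHP

From the crib: R(17)−D(3)=14, so the shift is 14.
Subtract 14 from each ciphertext letter:
R(17): 17−14=3 → D
R(17): 17−14=3 → D
Y(24): 24−14=10 → K
K(10): 10−14=-4≡22 → W
R(17): 17−14=3 → D
V(21): 21−14=7 → H
A(0): 0−14=-14≡12 → M
S(18): 18−14=4 → E
V(21): 21−14=7 → H
D(3): 3−14=-11≡15 → P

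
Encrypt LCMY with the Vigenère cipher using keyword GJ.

Repeat the key across the message: GJGJ
L(11)+G(6): 17 → R
C(2)+J(9): 11 → L
M(12)+G(6): 18 → S
Y(24)+J(9): 33≡7 → H

RLSH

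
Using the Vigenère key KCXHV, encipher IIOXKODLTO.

SKLEFYFIAJ

Repeat the key across the message: KCXHVKCXHV
I(8)+K(10): 18 → S
I(8)+C(2): 10 → K
O(14)+X(23): 37≡11 → L
X(23)+H(7): 30≡4 → E
K(10)+V(21): 31≡5 → F
O(14)+K(10): 24 → Y
D(3)+C(2): 5 → F
L(11)+X(23): 34≡8 → I
T(19)+H(7): 26≡0 → A
O(14)+V(21): 35≡9 → J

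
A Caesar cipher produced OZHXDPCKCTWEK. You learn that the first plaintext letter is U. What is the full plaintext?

UFNDJVIQIZCKQ

From the crib: O(14)−U(20)=-6≡20, so the shift is 20.
Subtract 20 from each ciphertext letter:
O(14): 14−20=-6≡20 → U
Z(25): 25−20=5 → F
H(7): 7−20=-13≡13 → N
X(23): 23−20=3 → D
D(3): 3−20=-17≡9 → J
P(15): 15−20=-5≡21 → V
C(2): 2−20=-18≡8 → I
K(10): 10−20=-10≡16 → Q
C(2): 2−20=-18≡8 → I
T(19): 19−20=-1≡25 → Z
W(22): 22−20=2 → C
E(4): 4−20=-16≡10 → K
K(10): 10−20=-10≡16 → Q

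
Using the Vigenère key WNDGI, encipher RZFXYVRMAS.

NMIDGREPGA

Repeat the key across the message: WNDGIWNDGI
R(17)+W(22): 39≡13 → N
Z(25)+N(13): 38≡12 → M
F(5)+D(3): 8 → I
X(23)+G(6): 29≡3 → D
Y(24)+I(8): 32≡6 → G
V(21)+W(22): 43≡17 → R
R(17)+N(13): 30≡4 → E
M(12)+D(3): 15 → P
A(0)+G(6): 6 → G
S(18)+I(8): 26≡0 → A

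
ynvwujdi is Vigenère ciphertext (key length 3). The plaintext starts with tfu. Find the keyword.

Subtract each crib letter from the matching ciphertext letter (mod 26):
y(24)−t(19)=5 → f
n(13)−f(5)=8 → i
v(21)−u(20)=1 → b

fib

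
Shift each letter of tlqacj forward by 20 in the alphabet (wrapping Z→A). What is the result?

t(19): 19+20=39≡13 → n
l(11): 11+20=31≡5 → f
q(16): 16+20=36≡10 → k
a(0): 0+20=20 → u
c(2): 2+20=22 → w
j(9): 9+20=29≡3 → d

nfkuwd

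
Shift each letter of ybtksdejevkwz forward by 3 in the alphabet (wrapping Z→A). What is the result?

y(24): 24+3=27≡1 → b
b(1): 1+3=4 → e
t(19): 19+3=22 → w
k(10): 10+3=13 → n
s(18): 18+3=21 → v
d(3): 3+3=6 → g
e(4): 4+3=7 → h
j(9): 9+3=12 → m
e(4): 4+3=7 → h
v(21): 21+3=24 → y
k(10): 10+3=13 → n
w(22): 22+3=25 → z
z(25): 25+3=28≡2 → c

bewnvghmhynzc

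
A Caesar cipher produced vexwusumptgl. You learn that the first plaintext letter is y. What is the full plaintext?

yhazxvxpswjo

From the crib: v(21)−y(24)=-3≡23, so the shift is 23.
Subtract 23 from each ciphertext letter:
v(21): 21−23=-2≡24 → y
e(4): 4−23=-19≡7 → h
x(23): 23−23=0 → a
w(22): 22−23=-1≡25 → z
u(20): 20−23=-3≡23 → x
s(18): 18−23=-5≡21 → v
u(20): 20−23=-3≡23 → x
m(12): 12−23=-11≡15 → p
p(15): 15−23=-8≡18 → s
t(19): 19−23=-4≡22 → w
g(6): 6−23=-17≡9 → j
l(11): 11−23=-12≡14 → o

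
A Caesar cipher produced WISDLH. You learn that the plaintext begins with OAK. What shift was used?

From the crib: W(22)−O(14)=8, so the shift is 8.

8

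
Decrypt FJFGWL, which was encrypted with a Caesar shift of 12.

F(5): 5−12=-7≡19 → T
J(9): 9−12=-3≡23 → X
F(5): 5−12=-7≡19 → T
G(6): 6−12=-6≡20 → U
W(22): 22−12=10 → K
L(11): 11−12=-1≡25 → Z

TXTUKZ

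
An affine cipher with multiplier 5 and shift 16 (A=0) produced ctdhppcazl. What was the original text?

slntffschz

The inverse of 5 mod 26 is 21, since 5·21=105≡1. Apply D(y)=21·(y−16) mod 26:
c(2): 21·(2−16)=-294≡18 → s
t(19): 21·(19−16)=63≡11 → l
d(3): 21·(3−16)=-273≡13 → n
h(7): 21·(7−16)=-189≡19 → t
p(15): 21·(15−16)=-21≡5 → f
p(15): 21·(15−16)=-21≡5 → f
c(2): 21·(2−16)=-294≡18 → s
a(0): 21·(0−16)=-336≡2 → c
z(25): 21·(25−16)=189≡7 → h
l(11): 21·(11−16)=-105≡25 → z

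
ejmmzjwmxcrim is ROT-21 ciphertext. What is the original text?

e(4): 4−21=-17≡9 → j
j(9): 9−21=-12≡14 → o
m(12): 12−21=-9≡17 → r
m(12): 12−21=-9≡17 → r
z(25): 25−21=4 → e
j(9): 9−21=-12≡14 → o
w(22): 22−21=1 → b
m(12): 12−21=-9≡17 → r
x(23): 23−21=2 → c
c(2): 2−21=-19≡7 → h
r(17): 17−21=-4≡22 → w
i(8): 8−21=-13≡13 → n
m(12): 12−21=-9≡17 → r

jorreobrchwnr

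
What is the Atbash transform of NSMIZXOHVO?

MHNRACLSEL

N(13) → M(12)
S(18) → H(7)
M(12) → N(13)
I(8) → R(17)
Z(25) → A(0)
X(23) → C(2)
O(14) → L(11)
H(7) → S(18)
V(21) → E(4)
O(14) → L(11)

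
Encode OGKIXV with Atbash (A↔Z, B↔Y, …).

O(14) → L(11)
G(6) → T(19)
K(10) → P(15)
I(8) → R(17)
X(23) → C(2)
V(21) → E(4)

LTPRCE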